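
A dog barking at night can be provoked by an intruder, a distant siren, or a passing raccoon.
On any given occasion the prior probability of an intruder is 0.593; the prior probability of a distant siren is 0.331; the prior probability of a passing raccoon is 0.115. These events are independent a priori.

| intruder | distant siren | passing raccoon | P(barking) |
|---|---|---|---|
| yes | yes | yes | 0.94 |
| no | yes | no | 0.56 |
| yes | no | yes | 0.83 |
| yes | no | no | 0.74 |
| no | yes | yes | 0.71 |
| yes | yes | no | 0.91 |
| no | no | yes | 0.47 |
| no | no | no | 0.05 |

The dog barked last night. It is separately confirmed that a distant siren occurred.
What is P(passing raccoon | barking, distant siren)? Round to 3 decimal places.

P(passing raccoon | barking, distant siren) ≈ 0.125

By total probability over the 4 (intruder, passing raccoon) configurations:
  P(barking | distant siren) = 0.56·0.407·0.885 + 0.71·0.407·0.115 + 0.91·0.593·0.885 + 0.94·0.593·0.115
        = 0.201709 + 0.033232 + 0.477573 + 0.064103 = 0.776617
The terms with passing raccoon present sum to 0.097335, so
  P(passing raccoon | barking, distant siren) = 0.097335 / 0.776617 ≈ 0.125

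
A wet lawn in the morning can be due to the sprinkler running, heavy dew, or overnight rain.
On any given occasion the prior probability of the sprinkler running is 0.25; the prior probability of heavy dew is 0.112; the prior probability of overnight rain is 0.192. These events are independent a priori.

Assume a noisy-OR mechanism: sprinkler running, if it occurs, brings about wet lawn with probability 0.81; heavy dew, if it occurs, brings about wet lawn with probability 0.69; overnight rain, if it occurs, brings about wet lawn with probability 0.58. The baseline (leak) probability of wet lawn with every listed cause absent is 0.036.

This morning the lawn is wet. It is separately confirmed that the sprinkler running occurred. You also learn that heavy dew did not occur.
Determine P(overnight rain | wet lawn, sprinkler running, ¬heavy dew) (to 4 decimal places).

Under noisy-OR, P(wet lawn | causes) = 1 − (1−0.036)·∏(1−qᵢ) over the active causes.
Weight on overnight rain=true, given the evidence: 0.923073×0.192 = 0.177230
The normalizing constant is 0.81684×0.808 + 0.923073×0.192 = 0.837237
Posterior = 0.177230 / 0.837237 ≈ 0.2117

P(overnight rain | wet lawn, sprinkler running, ¬heavy dew) ≈ 0.2117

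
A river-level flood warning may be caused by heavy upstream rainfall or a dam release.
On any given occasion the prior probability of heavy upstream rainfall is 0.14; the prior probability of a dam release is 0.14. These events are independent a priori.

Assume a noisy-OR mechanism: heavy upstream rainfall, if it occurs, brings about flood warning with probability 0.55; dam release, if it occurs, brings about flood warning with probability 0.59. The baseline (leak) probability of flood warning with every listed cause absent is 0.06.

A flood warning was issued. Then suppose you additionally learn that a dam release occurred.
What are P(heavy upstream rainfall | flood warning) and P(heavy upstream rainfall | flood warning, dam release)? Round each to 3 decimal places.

P(heavy upstream rainfall | flood warning) ≈ 0.420; P(heavy upstream rainfall | flood warning, dam release) ≈ 0.180

Under noisy-OR, P(flood warning | causes) = 1 − (1−0.06)·∏(1−qᵢ) over the active causes.
Sum P(flood warning|·) weighted by the priors over the 4 (heavy upstream rainfall, dam release) configurations:
  P(flood warning) = 0.06×0.86×0.86 + 0.6146×0.86×0.14 + 0.577×0.14×0.86 + 0.82657×0.14×0.14
        = 0.044376 + 0.073998 + 0.069471 + 0.016201 = 0.204046
Configurations with heavy upstream rainfall contribute 0.085672, so
  P(heavy upstream rainfall | flood warning) = 0.085672 / 0.204046 ≈ 0.420

Now also conditioning on dam release=true:
P(flood warning | dam release) = 0.6146·0.86 + 0.82657·0.14 = 0.528556 + 0.115720 = 0.644276
Of this, 0.115720 comes from 0.82657·0.14 (the heavy upstream rainfall=true cases).
P(heavy upstream rainfall | flood warning, dam release) = 0.115720 / 0.644276 ≈ 0.180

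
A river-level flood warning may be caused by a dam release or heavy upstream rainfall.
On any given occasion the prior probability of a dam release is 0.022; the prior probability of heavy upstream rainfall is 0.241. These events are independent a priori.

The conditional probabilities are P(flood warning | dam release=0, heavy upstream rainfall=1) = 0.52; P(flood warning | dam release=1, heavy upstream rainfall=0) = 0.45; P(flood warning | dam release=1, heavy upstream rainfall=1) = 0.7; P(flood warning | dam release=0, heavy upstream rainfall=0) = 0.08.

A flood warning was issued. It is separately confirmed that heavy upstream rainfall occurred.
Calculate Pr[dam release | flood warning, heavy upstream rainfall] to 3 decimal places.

Pr[dam release | flood warning, heavy upstream rainfall] ≈ 0.029

For the numerator, keep only dam release=true terms: 0.7*0.022 = 0.015400
Normalizer over all consistent configurations: 0.52*0.978 + 0.7*0.022 = 0.523960
P(dam release | flood warning, heavy upstream rainfall) = 0.015400/0.523960 ≈ 0.029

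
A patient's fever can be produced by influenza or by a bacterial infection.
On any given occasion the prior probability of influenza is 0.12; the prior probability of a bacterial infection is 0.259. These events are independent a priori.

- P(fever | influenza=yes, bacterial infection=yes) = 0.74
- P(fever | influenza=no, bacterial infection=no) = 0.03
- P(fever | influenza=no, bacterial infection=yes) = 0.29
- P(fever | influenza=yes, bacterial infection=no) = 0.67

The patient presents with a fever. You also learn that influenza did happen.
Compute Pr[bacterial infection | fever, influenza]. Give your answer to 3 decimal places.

Pr[bacterial infection | fever, influenza] ≈ 0.279

Numerator (weight on configurations with bacterial infection): 0.74*0.259 = 0.191660
Denominator P(fever | influenza): 0.67*0.741 + 0.74*0.259 = 0.688130
P(bacterial infection | fever, influenza) = 0.191660/0.688130 ≈ 0.279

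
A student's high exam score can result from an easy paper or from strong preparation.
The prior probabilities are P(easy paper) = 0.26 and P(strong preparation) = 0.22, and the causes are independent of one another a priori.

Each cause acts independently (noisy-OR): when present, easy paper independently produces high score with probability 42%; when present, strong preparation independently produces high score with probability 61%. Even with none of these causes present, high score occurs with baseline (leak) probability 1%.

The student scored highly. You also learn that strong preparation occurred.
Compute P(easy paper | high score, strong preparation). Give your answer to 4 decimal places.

P(easy paper | high score, strong preparation) ≈ 0.3076

Under noisy-OR, P(high score | causes) = 1 − (1−0.01)·∏(1−qᵢ) over the active causes.
P(high score | strong preparation) = 0.6139·0.74 + 0.776062·0.26 = 0.454286 + 0.201776 = 0.656062
Restricting to configurations with easy paper present: 0.776062·0.26 = 0.201776.
P(easy paper | high score, strong preparation) = 0.201776 / 0.656062 ≈ 0.3076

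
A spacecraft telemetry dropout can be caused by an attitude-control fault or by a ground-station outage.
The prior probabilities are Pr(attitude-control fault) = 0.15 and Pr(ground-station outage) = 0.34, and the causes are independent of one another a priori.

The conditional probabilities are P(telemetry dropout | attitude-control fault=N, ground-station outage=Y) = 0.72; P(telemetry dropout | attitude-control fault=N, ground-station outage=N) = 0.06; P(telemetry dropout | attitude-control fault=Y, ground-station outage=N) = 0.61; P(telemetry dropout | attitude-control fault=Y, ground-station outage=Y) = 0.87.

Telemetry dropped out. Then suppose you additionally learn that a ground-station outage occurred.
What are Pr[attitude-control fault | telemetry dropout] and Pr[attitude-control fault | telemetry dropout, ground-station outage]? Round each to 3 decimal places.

Pr[attitude-control fault | telemetry dropout] ≈ 0.302; Pr[attitude-control fault | telemetry dropout, ground-station outage] ≈ 0.176

P(telemetry dropout) = 0.06·0.85·0.66 + 0.72·0.85·0.34 + 0.61·0.15·0.66 + 0.87·0.15·0.34 = 0.033660 + 0.208080 + 0.060390 + 0.044370 = 0.346500
Of this, 0.104760 comes from 0.060390 + 0.044370 (the attitude-control fault=true cases).
P(attitude-control fault | telemetry dropout) = 0.104760 / 0.346500 ≈ 0.302

With the extra evidence:
Enumerate both values of attitude-control fault and weight by the priors:
  P(telemetry dropout | ground-station outage) = 0.72×0.85 + 0.87×0.15
        = 0.612000 + 0.130500 = 0.742500
Keeping only the attitude-control fault-present terms gives 0.130500, so
  P(attitude-control fault | telemetry dropout, ground-station outage) = 0.130500 / 0.742500 ≈ 0.176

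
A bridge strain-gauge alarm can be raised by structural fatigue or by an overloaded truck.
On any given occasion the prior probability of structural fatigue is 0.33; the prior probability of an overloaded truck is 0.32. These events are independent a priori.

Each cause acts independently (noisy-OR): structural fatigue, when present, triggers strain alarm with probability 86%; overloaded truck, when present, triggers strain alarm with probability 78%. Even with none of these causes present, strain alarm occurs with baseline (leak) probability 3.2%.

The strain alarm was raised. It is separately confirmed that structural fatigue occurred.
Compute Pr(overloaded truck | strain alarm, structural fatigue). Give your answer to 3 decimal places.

Pr(overloaded truck | strain alarm, structural fatigue) ≈ 0.346

Under noisy-OR, P(strain alarm | causes) = 1 − (1−0.032)·∏(1−qᵢ) over the active causes.
P(strain alarm | structural fatigue) = 0.86448·0.68 + 0.970186·0.32 = 0.587846 + 0.310460 = 0.898306
Restricting to configurations with overloaded truck present: 0.970186·0.32 = 0.310460.
So P(overloaded truck | strain alarm, structural fatigue) = 0.310460/0.898306 ≈ 0.346.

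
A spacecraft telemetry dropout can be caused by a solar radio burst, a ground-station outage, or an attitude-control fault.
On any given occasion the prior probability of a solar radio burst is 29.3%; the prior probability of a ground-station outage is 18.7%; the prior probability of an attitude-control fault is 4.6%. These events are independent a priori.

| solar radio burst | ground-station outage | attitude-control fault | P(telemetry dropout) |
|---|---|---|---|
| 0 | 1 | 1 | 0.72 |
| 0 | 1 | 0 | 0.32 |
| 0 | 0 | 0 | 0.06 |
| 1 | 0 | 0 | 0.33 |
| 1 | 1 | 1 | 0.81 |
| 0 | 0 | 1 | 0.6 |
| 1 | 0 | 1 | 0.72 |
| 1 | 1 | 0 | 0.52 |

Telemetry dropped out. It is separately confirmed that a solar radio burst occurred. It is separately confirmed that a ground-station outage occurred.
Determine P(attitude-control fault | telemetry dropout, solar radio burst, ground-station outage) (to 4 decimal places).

P(telemetry dropout | solar radio burst, ground-station outage) = 0.52×0.954 + 0.81×0.046 = 0.496080 + 0.037260 = 0.533340
Restricting to configurations with attitude-control fault present: 0.81×0.046 = 0.037260.
So P(attitude-control fault | telemetry dropout, solar radio burst, ground-station outage) = 0.037260/0.533340 ≈ 0.0699.

P(attitude-control fault | telemetry dropout, solar radio burst, ground-station outage) ≈ 0.0699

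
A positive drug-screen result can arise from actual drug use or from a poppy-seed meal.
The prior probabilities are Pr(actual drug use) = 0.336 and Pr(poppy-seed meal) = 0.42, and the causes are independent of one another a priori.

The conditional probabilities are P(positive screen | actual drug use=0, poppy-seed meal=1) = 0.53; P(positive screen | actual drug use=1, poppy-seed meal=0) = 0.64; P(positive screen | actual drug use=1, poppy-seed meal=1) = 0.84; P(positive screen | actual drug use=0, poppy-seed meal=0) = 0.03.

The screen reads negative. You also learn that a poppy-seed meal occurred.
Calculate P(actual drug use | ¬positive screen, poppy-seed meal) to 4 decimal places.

P(actual drug use | ¬positive screen, poppy-seed meal) ≈ 0.1469

P(¬positive screen | poppy-seed meal) = 0.47*0.664 + 0.16*0.336 = 0.312080 + 0.053760 = 0.365840
The actual drug use-present share is 0.16*0.336 = 0.053760.
Hence the posterior is 0.053760/0.365840 ≈ 0.1469.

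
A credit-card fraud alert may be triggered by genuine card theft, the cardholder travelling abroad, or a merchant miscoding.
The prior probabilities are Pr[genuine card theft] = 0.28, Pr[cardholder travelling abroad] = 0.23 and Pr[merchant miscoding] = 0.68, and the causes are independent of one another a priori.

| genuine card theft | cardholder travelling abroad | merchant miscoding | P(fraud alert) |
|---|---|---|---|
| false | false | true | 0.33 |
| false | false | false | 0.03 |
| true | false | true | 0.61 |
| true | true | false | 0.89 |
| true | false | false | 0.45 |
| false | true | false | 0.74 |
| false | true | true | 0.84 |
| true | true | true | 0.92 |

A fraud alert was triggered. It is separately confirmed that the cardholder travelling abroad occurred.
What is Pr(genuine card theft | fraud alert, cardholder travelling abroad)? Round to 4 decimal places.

Pr(genuine card theft | fraud alert, cardholder travelling abroad) ≈ 0.3047

Sum P(fraud alert|·) weighted by the priors over the 4 (genuine card theft, merchant miscoding) configurations:
  P(fraud alert | cardholder travelling abroad) = 0.74*0.72*0.32 + 0.84*0.72*0.68 + 0.89*0.28*0.32 + 0.92*0.28*0.68
        = 0.170496 + 0.411264 + 0.079744 + 0.175168 = 0.836672
Configurations with genuine card theft contribute 0.254912, so
  P(genuine card theft | fraud alert, cardholder travelling abroad) = 0.254912 / 0.836672 ≈ 0.3047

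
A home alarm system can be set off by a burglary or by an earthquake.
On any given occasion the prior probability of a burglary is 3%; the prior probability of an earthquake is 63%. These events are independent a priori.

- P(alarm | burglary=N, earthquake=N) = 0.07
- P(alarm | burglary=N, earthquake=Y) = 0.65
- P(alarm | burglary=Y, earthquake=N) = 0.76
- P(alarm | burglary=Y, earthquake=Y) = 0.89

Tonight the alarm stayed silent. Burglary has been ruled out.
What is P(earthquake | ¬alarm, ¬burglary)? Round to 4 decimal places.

Numerator (weight on configurations with earthquake): 0.35*0.63 = 0.220500
The normalizing constant is 0.93*0.37 + 0.35*0.63 = 0.564600
Posterior = 0.220500 / 0.564600 ≈ 0.3905

P(earthquake | ¬alarm, ¬burglary) ≈ 0.3905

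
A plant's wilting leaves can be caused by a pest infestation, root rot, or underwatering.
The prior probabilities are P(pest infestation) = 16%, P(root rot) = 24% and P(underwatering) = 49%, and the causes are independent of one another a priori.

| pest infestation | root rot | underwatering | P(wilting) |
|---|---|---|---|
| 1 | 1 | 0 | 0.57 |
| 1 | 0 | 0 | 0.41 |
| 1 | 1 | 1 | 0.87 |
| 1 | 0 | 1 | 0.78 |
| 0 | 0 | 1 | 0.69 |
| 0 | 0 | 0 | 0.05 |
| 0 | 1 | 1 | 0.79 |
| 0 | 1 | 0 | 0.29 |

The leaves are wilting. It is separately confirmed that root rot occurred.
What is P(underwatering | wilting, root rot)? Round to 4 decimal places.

P(underwatering | wilting, root rot) ≈ 0.6973

Numerator (weight on configurations with underwatering): 0.325164 + 0.068208 = 0.393372
Denominator P(wilting | root rot): 0.29*0.84*0.51 + 0.79*0.84*0.49 + 0.57*0.16*0.51 + 0.87*0.16*0.49 = 0.564120
P(underwatering | wilting, root rot) = 0.393372/0.564120 ≈ 0.6973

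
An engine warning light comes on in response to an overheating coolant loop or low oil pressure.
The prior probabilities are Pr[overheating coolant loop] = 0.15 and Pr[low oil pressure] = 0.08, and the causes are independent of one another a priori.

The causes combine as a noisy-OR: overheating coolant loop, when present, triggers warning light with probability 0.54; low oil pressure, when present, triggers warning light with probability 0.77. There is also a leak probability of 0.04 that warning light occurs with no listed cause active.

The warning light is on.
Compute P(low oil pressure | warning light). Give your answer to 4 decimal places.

Under noisy-OR, P(warning light | causes) = 1 − (1−0.04)·∏(1−qᵢ) over the active causes.
For the numerator, keep only low oil pressure=true terms: 0.052986 + 0.010781 = 0.063767
The normalizing constant is 0.04*0.85*0.92 + 0.7792*0.85*0.08 + 0.5584*0.15*0.92 + 0.898432*0.15*0.08 = 0.172106
P(low oil pressure | warning light) = 0.063767/0.172106 ≈ 0.3705

P(low oil pressure | warning light) ≈ 0.3705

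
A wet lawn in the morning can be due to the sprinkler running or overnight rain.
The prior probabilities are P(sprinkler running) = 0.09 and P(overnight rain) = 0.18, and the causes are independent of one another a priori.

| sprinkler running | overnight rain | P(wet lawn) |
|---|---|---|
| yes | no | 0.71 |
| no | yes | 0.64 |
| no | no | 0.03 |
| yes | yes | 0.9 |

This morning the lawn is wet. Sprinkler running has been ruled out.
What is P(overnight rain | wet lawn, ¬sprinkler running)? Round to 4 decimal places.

P(wet lawn | ¬sprinkler running) = 0.03·0.82 + 0.64·0.18 = 0.024600 + 0.115200 = 0.139800
Of this, 0.115200 comes from 0.64·0.18 (the overnight rain=true cases).
So P(overnight rain | wet lawn, ¬sprinkler running) = 0.115200/0.139800 ≈ 0.8240.

P(overnight rain | wet lawn, ¬sprinkler running) ≈ 0.8240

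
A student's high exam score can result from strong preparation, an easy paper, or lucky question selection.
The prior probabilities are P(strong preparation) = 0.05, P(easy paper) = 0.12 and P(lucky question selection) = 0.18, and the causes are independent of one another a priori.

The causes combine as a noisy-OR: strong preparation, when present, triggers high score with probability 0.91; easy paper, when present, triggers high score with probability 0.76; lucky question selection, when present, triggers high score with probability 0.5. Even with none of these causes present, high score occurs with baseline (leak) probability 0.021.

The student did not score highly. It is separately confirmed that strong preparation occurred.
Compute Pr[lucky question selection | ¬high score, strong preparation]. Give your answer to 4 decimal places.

Under noisy-OR, P(high score | causes) = 1 − (1−0.021)·∏(1−qᵢ) over the active causes.
By total probability over the 4 (easy paper, lucky question selection) configurations:
  P(¬high score | strong preparation) = 0.08811·0.88·0.82 + 0.044055·0.88·0.18 + 0.021146·0.12·0.82 + 0.010573·0.12·0.18
        = 0.063580 + 0.006978 + 0.002081 + 0.000228 = 0.072867
Keeping only the lucky question selection-present terms gives 0.007206, so
  P(lucky question selection | ¬high score, strong preparation) = 0.007206 / 0.072867 ≈ 0.0989

Pr[lucky question selection | ¬high score, strong preparation] ≈ 0.0989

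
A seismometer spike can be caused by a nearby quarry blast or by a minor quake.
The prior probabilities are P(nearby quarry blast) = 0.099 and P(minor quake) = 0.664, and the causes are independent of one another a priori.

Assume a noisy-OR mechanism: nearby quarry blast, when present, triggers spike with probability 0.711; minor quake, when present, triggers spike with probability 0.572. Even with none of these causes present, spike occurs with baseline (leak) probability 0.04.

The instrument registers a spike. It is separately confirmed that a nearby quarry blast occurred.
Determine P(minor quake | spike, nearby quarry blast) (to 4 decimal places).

Under noisy-OR, P(spike | causes) = 1 − (1−0.04)·∏(1−qᵢ) over the active causes.
Weight on minor quake=true, given the evidence: 0.881256·0.664 = 0.585154
Denominator P(spike | nearby quarry blast): 0.72256·0.336 + 0.881256·0.664 = 0.827934
P(minor quake | spike, nearby quarry blast) = 0.585154/0.827934 ≈ 0.7068

P(minor quake | spike, nearby quarry blast) ≈ 0.7068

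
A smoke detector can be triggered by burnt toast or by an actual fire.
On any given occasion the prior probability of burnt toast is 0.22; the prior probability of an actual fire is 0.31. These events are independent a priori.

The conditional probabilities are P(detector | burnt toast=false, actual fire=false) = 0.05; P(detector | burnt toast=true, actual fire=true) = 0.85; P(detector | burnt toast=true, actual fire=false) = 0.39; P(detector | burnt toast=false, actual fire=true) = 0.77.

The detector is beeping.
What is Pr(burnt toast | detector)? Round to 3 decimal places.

Pr(burnt toast | detector) ≈ 0.355

For the numerator, keep only burnt toast=true terms: 0.059202 + 0.057970 = 0.117172
Normalizer over all consistent configurations: 0.05×0.78×0.69 + 0.77×0.78×0.31 + 0.39×0.22×0.69 + 0.85×0.22×0.31 = 0.330268
P(burnt toast | detector) = 0.117172/0.330268 ≈ 0.355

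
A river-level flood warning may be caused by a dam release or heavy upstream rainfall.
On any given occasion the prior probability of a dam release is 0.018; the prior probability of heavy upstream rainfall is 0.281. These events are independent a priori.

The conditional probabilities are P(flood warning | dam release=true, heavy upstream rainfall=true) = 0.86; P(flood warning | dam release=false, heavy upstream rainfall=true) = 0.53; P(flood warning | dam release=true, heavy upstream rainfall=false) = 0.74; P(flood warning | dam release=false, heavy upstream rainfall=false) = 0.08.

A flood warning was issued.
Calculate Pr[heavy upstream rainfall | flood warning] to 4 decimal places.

Pr[heavy upstream rainfall | flood warning] ≈ 0.6951

P(flood warning) = 0.08×0.982×0.719 + 0.53×0.982×0.281 + 0.74×0.018×0.719 + 0.86×0.018×0.281 = 0.056485 + 0.146249 + 0.009577 + 0.004350 = 0.216661
Restricting to configurations with heavy upstream rainfall present: 0.146249 + 0.004350 = 0.150599.
P(heavy upstream rainfall | flood warning) = 0.150599 / 0.216661 ≈ 0.6951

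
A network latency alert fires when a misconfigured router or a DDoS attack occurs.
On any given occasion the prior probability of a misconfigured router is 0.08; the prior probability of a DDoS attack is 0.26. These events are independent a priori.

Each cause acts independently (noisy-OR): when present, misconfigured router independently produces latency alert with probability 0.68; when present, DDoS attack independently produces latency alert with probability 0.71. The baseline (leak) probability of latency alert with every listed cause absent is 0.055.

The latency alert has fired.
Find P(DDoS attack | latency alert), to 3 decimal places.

Under noisy-OR, P(latency alert | causes) = 1 − (1−0.055)·∏(1−qᵢ) over the active causes.
Enumerate the 4 (misconfigured router, DDoS attack) configurations and weight by the priors:
  P(latency alert) = 0.055×0.92×0.74 + 0.72595×0.92×0.26 + 0.6976×0.08×0.74 + 0.912304×0.08×0.26
        = 0.037444 + 0.173647 + 0.041298 + 0.018976 = 0.271365
The terms with DDoS attack present sum to 0.192623, so
  P(DDoS attack | latency alert) = 0.192623 / 0.271365 ≈ 0.710

P(DDoS attack | latency alert) ≈ 0.710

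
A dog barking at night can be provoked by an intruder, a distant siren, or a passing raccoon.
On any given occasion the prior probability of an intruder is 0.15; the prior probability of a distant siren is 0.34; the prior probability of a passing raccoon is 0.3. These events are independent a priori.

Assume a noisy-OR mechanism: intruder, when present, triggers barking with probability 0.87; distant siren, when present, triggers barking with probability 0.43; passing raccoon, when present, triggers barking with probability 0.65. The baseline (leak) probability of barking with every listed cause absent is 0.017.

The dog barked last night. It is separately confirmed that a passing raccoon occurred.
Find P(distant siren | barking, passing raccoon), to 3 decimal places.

Under noisy-OR, P(barking | causes) = 1 − (1−0.017)·∏(1−qᵢ) over the active causes.
By total probability over the 4 (intruder, distant siren) configurations:
  P(barking | passing raccoon) = 0.65595×0.85×0.66 + 0.803891×0.85×0.34 + 0.955273×0.15×0.66 + 0.974506×0.15×0.34
        = 0.367988 + 0.232324 + 0.094572 + 0.049700 = 0.744584
Keeping only the distant siren-present terms gives 0.282024, so
  P(distant siren | barking, passing raccoon) = 0.282024 / 0.744584 ≈ 0.379

P(distant siren | barking, passing raccoon) ≈ 0.379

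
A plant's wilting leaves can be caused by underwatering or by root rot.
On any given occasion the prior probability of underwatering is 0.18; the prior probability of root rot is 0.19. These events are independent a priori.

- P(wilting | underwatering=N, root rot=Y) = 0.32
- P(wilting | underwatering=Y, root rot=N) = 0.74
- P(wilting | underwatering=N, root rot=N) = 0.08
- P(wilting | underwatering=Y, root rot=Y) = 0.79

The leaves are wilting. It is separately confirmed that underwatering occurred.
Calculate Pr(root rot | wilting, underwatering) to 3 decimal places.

Pr(root rot | wilting, underwatering) ≈ 0.200

P(wilting | underwatering) = 0.74*0.81 + 0.79*0.19 = 0.599400 + 0.150100 = 0.749500
The root rot-present share is 0.79*0.19 = 0.150100.
P(root rot | wilting, underwatering) = 0.150100 / 0.749500 ≈ 0.200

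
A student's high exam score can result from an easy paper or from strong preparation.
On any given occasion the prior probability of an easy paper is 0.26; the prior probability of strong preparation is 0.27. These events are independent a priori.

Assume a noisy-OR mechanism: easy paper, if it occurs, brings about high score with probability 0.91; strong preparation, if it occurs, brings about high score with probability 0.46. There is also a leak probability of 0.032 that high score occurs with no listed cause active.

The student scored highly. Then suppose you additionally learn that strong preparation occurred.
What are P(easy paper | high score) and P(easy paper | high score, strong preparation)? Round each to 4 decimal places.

P(easy paper | high score) ≈ 0.6807; P(easy paper | high score, strong preparation) ≈ 0.4123

Under noisy-OR, P(high score | causes) = 1 − (1−0.032)·∏(1−qᵢ) over the active causes.
Sum P(high score|·) weighted by the priors over the 4 (easy paper, strong preparation) configurations:
  P(high score) = 0.032*0.74*0.73 + 0.47728*0.74*0.27 + 0.91288*0.26*0.73 + 0.952955*0.26*0.27
        = 0.017286 + 0.095361 + 0.173265 + 0.066897 = 0.352809
Configurations with easy paper contribute 0.240162, so
  P(easy paper | high score) = 0.240162 / 0.352809 ≈ 0.6807

Now condition on the additional information:
Enumerate both values of easy paper and weight by the priors:
  P(high score | strong preparation) = 0.47728·0.74 + 0.952955·0.26
        = 0.353187 + 0.247768 = 0.600955
Keeping only the easy paper-present terms gives 0.247768, so
  P(easy paper | high score, strong preparation) = 0.247768 / 0.600955 ≈ 0.4123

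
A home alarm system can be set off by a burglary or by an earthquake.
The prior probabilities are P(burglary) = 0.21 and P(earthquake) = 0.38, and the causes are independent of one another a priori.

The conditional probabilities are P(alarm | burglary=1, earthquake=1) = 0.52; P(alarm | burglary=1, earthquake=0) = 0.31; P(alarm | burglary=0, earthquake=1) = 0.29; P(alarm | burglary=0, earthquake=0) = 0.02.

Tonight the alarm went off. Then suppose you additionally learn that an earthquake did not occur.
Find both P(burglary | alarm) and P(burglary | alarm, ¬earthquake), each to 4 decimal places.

P(burglary | alarm) ≈ 0.4580; P(burglary | alarm, ¬earthquake) ≈ 0.8047

For the numerator, keep only burglary=true terms: 0.040362 + 0.041496 = 0.081858
Denominator P(alarm): 0.02×0.79×0.62 + 0.29×0.79×0.38 + 0.31×0.21×0.62 + 0.52×0.21×0.38 = 0.178712
P(burglary | alarm) = 0.081858/0.178712 ≈ 0.4580

Now condition on the additional information:
By total probability over both values of burglary:
  P(alarm | ¬earthquake) = 0.02*0.79 + 0.31*0.21
        = 0.015800 + 0.065100 = 0.080900
The terms with burglary present sum to 0.065100, so
  P(burglary | alarm, ¬earthquake) = 0.065100 / 0.080900 ≈ 0.8047
With earthquake excluded, burglary must carry more of the explanatory weight for the alarm.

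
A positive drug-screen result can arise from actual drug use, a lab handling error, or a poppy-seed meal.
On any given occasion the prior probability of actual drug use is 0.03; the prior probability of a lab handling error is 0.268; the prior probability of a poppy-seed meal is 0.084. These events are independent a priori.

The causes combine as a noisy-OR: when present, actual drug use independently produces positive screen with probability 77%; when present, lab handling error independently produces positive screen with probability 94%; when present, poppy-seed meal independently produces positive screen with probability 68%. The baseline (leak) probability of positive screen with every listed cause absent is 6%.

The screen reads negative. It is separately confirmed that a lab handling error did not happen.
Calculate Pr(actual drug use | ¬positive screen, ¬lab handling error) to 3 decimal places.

Under noisy-OR, P(positive screen | causes) = 1 − (1−0.06)·∏(1−qᵢ) over the active causes.
Numerator (weight on configurations with actual drug use): 0.005941 + 0.000174 = 0.006115
The normalizing constant is 0.94×0.97×0.916 + 0.3008×0.97×0.084 + 0.2162×0.03×0.916 + 0.069184×0.03×0.084 = 0.865833
P(actual drug use | ¬positive screen, ¬lab handling error) = 0.006115/0.865833 ≈ 0.007

Pr(actual drug use | ¬positive screen, ¬lab handling error) ≈ 0.007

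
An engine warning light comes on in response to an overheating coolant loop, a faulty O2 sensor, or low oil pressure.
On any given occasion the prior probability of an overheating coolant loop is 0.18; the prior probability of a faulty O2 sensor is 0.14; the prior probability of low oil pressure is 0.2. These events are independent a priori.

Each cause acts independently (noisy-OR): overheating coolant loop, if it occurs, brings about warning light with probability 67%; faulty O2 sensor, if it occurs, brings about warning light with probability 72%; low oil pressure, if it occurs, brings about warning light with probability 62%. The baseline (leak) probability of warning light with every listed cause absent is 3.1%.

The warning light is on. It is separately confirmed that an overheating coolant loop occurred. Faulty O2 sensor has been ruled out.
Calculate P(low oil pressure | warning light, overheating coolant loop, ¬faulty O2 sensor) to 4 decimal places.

P(low oil pressure | warning light, overheating coolant loop, ¬faulty O2 sensor) ≈ 0.2441

Under noisy-OR, P(warning light | causes) = 1 − (1−0.031)·∏(1−qᵢ) over the active causes.
P(warning light | overheating coolant loop, ¬faulty O2 sensor) = 0.68023*0.8 + 0.878487*0.2 = 0.544184 + 0.175697 = 0.719881
Restricting to configurations with low oil pressure present: 0.878487*0.2 = 0.175697.
Hence the posterior is 0.175697/0.719881 ≈ 0.2441.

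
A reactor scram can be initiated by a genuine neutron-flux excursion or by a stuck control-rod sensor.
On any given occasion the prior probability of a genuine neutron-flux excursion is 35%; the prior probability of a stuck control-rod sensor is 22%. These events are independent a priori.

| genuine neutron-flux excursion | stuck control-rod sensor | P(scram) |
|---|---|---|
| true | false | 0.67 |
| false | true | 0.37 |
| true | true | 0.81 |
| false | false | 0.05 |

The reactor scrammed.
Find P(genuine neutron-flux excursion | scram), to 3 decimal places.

Sum P(scram|·) weighted by the priors over the 4 (genuine neutron-flux excursion, stuck control-rod sensor) configurations:
  P(scram) = 0.05*0.65*0.78 + 0.37*0.65*0.22 + 0.67*0.35*0.78 + 0.81*0.35*0.22
        = 0.025350 + 0.052910 + 0.182910 + 0.062370 = 0.323540
Configurations with genuine neutron-flux excursion contribute 0.245280, so
  P(genuine neutron-flux excursion | scram) = 0.245280 / 0.323540 ≈ 0.758

P(genuine neutron-flux excursion | scram) ≈ 0.758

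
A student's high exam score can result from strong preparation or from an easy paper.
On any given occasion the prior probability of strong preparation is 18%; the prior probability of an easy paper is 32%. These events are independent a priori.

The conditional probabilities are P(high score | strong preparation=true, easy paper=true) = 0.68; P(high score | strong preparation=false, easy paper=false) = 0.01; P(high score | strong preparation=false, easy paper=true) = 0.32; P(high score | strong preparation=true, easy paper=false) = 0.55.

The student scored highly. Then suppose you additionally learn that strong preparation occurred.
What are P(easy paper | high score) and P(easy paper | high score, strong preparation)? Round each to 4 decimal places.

P(high score) = 0.01*0.82*0.68 + 0.32*0.82*0.32 + 0.55*0.18*0.68 + 0.68*0.18*0.32 = 0.005576 + 0.083968 + 0.067320 + 0.039168 = 0.196032
The easy paper-present share is 0.083968 + 0.039168 = 0.123136.
Hence the posterior is 0.123136/0.196032 ≈ 0.6281.

Now condition on the additional information:
P(high score | strong preparation) = 0.55·0.68 + 0.68·0.32 = 0.374000 + 0.217600 = 0.591600
Restricting to configurations with easy paper present: 0.68·0.32 = 0.217600.
P(easy paper | high score, strong preparation) = 0.217600 / 0.591600 ≈ 0.3678
This is intercausal reasoning (explaining away): once strong preparation accounts for the high score, easy paper becomes less likely.

P(easy paper | high score) ≈ 0.6281; P(easy paper | high score, strong preparation) ≈ 0.3678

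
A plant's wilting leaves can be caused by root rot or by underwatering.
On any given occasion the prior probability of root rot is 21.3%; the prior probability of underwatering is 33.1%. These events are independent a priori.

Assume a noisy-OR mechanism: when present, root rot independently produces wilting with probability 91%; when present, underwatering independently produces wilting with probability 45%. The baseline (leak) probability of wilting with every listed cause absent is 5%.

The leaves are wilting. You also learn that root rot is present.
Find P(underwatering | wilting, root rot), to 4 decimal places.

P(underwatering | wilting, root rot) ≈ 0.3402

Under noisy-OR, P(wilting | causes) = 1 − (1−0.05)·∏(1−qᵢ) over the active causes.
Numerator (weight on configurations with underwatering): 0.952975*0.331 = 0.315435
Normalizer over all consistent configurations: 0.9145*0.669 + 0.952975*0.331 = 0.927235
P(underwatering | wilting, root rot) = 0.315435/0.927235 ≈ 0.3402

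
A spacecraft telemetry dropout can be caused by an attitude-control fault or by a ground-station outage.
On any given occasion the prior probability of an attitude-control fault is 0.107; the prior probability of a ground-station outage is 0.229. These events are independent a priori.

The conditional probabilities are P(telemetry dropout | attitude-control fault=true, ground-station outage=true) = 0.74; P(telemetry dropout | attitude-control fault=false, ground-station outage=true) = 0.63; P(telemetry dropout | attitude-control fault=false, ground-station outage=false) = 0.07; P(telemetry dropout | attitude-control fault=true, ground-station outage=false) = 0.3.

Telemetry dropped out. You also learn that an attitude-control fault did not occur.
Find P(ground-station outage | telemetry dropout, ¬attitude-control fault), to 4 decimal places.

P(ground-station outage | telemetry dropout, ¬attitude-control fault) ≈ 0.7278

Numerator (weight on configurations with ground-station outage): 0.63×0.229 = 0.144270
Denominator P(telemetry dropout | ¬attitude-control fault): 0.07×0.771 + 0.63×0.229 = 0.198240
Posterior = 0.144270 / 0.198240 ≈ 0.7278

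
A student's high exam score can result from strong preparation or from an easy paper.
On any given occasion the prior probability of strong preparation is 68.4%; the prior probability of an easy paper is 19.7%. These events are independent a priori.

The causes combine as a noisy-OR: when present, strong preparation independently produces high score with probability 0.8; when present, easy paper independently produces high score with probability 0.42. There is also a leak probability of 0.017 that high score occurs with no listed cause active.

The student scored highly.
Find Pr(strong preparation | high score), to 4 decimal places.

Pr(strong preparation | high score) ≈ 0.9475

Under noisy-OR, P(high score | causes) = 1 − (1−0.017)·∏(1−qᵢ) over the active causes.
Sum P(high score|·) weighted by the priors over the 4 (strong preparation, easy paper) configurations:
  P(high score) = 0.017·0.316·0.803 + 0.42986·0.316·0.197 + 0.8034·0.684·0.803 + 0.885972·0.684·0.197
        = 0.004314 + 0.026760 + 0.441269 + 0.119383 = 0.591726
The terms with strong preparation present sum to 0.560652, so
  P(strong preparation | high score) = 0.560652 / 0.591726 ≈ 0.9475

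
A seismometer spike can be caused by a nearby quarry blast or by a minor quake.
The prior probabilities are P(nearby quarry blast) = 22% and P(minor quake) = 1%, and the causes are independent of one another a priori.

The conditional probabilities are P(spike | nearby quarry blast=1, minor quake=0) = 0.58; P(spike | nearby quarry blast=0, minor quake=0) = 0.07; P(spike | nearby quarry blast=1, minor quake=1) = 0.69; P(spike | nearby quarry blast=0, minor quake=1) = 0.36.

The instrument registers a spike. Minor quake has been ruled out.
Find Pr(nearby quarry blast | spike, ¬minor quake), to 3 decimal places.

Pr(nearby quarry blast | spike, ¬minor quake) ≈ 0.700

By total probability over both values of nearby quarry blast:
  P(spike | ¬minor quake) = 0.07·0.78 + 0.58·0.22
        = 0.054600 + 0.127600 = 0.182200
The terms with nearby quarry blast present sum to 0.127600, so
  P(nearby quarry blast | spike, ¬minor quake) = 0.127600 / 0.182200 ≈ 0.700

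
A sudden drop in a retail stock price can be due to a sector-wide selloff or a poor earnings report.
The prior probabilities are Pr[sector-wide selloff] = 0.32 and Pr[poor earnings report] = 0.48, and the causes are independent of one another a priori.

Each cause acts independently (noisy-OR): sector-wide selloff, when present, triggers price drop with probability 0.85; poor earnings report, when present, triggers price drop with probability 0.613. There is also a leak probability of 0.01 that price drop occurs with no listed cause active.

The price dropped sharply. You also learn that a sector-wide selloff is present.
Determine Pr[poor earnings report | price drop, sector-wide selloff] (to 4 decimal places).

Pr[poor earnings report | price drop, sector-wide selloff] ≈ 0.5054

Under noisy-OR, P(price drop | causes) = 1 − (1−0.01)·∏(1−qᵢ) over the active causes.
Sum P(price drop|·) weighted by the priors over both values of poor earnings report:
  P(price drop | sector-wide selloff) = 0.8515*0.52 + 0.94253*0.48
        = 0.442780 + 0.452414 = 0.895194
Configurations with poor earnings report contribute 0.452414, so
  P(poor earnings report | price drop, sector-wide selloff) = 0.452414 / 0.895194 ≈ 0.5054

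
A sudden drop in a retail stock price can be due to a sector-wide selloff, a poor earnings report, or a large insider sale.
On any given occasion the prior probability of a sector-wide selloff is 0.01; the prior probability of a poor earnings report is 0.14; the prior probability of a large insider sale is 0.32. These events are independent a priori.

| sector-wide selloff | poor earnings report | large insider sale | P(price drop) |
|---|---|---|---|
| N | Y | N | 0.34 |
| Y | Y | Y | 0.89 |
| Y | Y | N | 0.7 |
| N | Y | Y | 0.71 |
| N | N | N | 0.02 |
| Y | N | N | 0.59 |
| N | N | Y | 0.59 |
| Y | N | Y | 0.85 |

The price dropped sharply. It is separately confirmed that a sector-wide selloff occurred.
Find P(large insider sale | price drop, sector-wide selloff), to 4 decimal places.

Sum P(price drop|·) weighted by the priors over the 4 (poor earnings report, large insider sale) configurations:
  P(price drop | sector-wide selloff) = 0.59*0.86*0.68 + 0.85*0.86*0.32 + 0.7*0.14*0.68 + 0.89*0.14*0.32
        = 0.345032 + 0.233920 + 0.066640 + 0.039872 = 0.685464
Keeping only the large insider sale-present terms gives 0.273792, so
  P(large insider sale | price drop, sector-wide selloff) = 0.273792 / 0.685464 ≈ 0.3994

P(large insider sale | price drop, sector-wide selloff) ≈ 0.3994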